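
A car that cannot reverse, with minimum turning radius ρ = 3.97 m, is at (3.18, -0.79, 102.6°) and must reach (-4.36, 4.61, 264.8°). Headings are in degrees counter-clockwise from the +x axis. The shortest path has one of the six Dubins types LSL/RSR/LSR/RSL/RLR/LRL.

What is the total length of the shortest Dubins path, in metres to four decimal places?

Let ψ = atan2(Δy, Δx) = atan2(5.40, -7.54) = 144.3905° be the start→goal bearing.
Normalize: d = |goal − start| / ρ = 9.274244/3.97 = 2.336082, α = (θ_start − ψ) mod 360° = 318.2095° = 5.553803 rad, β = (θ_goal − ψ) mod 360° = 120.4095° = 2.101542 rad.
Common terms: sin α = -0.666409, cos α = 0.745586, sin β = 0.862430, cos β = -0.506177, cos(α−β) = -0.952129, d² = 5.457277. Work in radians in the unit-radius frame; every candidate has L = ρ·(t + p + q).
LSL: p² = 2 + d² − 2cos(α−β) + 2d(sin α − sin β) = 2.218552; p = √p² = 1.489480; φ = atan2(cos β − cos α, d + sin α − sin β) = -0.998026 rad; t = (φ − α) mod 2π = 6.014542 rad, q = (β − φ) mod 2π = 3.099568 rad → L = 3.97·(6.014542 + 1.489480 + 3.099568) = 3.97·10.603590 = 42.096252 m
RSR: p² = 2 + d² − 2cos(α−β) + 2d(sin β − sin α) = 16.504520; p = √p² = 4.062576; φ = atan2(cos α − cos β, d − sin α + sin β) = 0.313217 rad; t = (α − φ) mod 2π = 5.240587 rad, q = (φ − β) mod 2π = 4.494860 rad → L = 3.97·(5.240587 + 4.062576 + 4.494860) = 3.97·13.798022 = 54.778148 m
LSR: p² = d² − 2 + 2cos(α−β) + 2d(sin α + sin β) = 2.468860; p = √p² = 1.571261; φ = atan2(−cos α − cos β, d + sin α + sin β) − atan2(−2, p) = 0.810609 rad; t = (φ − α) mod 2π = 1.539991 rad, q = (φ − β) mod 2π = 4.992253 rad → L = 3.97·(1.539991 + 1.571261 + 4.992253) = 3.97·8.103505 = 32.170913 m
RSL: p² = d² − 2 + 2cos(α−β) − 2d(sin α + sin β) = 0.637177; p = √p² = 0.798234; φ = atan2(cos α + cos β, d − sin α − sin β) − atan2(2, p) = -1.079644 rad; t = (α − φ) mod 2π = 0.350262 rad, q = (β − φ) mod 2π = 3.181186 rad → L = 3.97·(0.350262 + 0.798234 + 3.181186) = 3.97·4.329682 = 17.188839 m
RLR: c = (6 − d² + 2cos(α−β) + 2d(sin α − sin β))/8 = -1.063065, |c| > 1 → infeasible
LRL: c = (6 − d² + 2cos(α−β) − 2d(sin α − sin β))/8 = 0.722681; p = 2π − arccos c = 5.520062 rad; φ = atan2(cos β − cos α, d + sin α − sin β) = -0.998026 rad; t = (φ − α + p/2) mod 2π = 2.491388 rad, q = (β − α − t + p) mod 2π = 5.859599 rad → L = 3.97·(2.491388 + 5.520062 + 5.859599) = 3.97·13.871049 = 55.068063 m
Shortest: RSL with L = 17.188839 m ≈ 17.1888 m

17.1888 m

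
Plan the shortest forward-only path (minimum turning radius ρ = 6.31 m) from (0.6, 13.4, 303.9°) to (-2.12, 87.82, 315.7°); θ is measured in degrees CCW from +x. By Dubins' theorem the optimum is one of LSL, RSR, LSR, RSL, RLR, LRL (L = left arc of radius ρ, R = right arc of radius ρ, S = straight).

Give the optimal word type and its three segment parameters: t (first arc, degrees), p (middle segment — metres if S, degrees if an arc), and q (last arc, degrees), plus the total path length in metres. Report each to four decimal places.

LSR: t = 167.4220°, p = 66.3365 m, q = 155.6220°, L = 101.9134 m

Let ψ = atan2(Δy, Δx) = atan2(74.42, -2.72) = 92.0932° be the start→goal bearing.
Normalize: d = |goal − start| / ρ = 74.469690/6.31 = 11.801853, α = (θ_start − ψ) mod 360° = 211.8068° = 3.696726 rad, β = (θ_goal − ψ) mod 360° = 223.6068° = 3.902675 rad.
Common terms: sin α = -0.527057, cos α = -0.849830, sin β = -0.689706, cos β = -0.724090, cos(α−β) = 0.978867, d² = 139.283727. Work in radians in the unit-radius frame; every candidate has L = ρ·(t + p + q).
LSL: p² = 2 + d² − 2cos(α−β) + 2d(sin α − sin β) = 143.165107; p = √p² = 11.965162; φ = atan2(cos β − cos α, d + sin α − sin β) = 0.010509 rad; t = (φ − α) mod 2π = 2.596968 rad, q = (β − φ) mod 2π = 3.892166 rad → L = 6.31·(2.596968 + 11.965162 + 3.892166) = 6.31·18.454296 = 116.446610 m
RSR: p² = 2 + d² − 2cos(α−β) + 2d(sin β − sin α) = 135.486878; p = √p² = 11.639883; φ = atan2(cos α − cos β, d − sin α + sin β) = -0.010803 rad; t = (α − φ) mod 2π = 3.707529 rad, q = (φ − β) mod 2π = 2.369708 rad → L = 6.31·(3.707529 + 11.639883 + 2.369708) = 6.31·17.717120 = 111.795024 m
LSR: p² = d² − 2 + 2cos(α−β) + 2d(sin α + sin β) = 110.521360; p = √p² = 10.512914; φ = atan2(−cos α − cos β, d + sin α + sin β) − atan2(−2, p) = 0.335606 rad; t = (φ − α) mod 2π = 2.922065 rad, q = (φ − β) mod 2π = 2.716117 rad → L = 6.31·(2.922065 + 10.512914 + 2.716117) = 6.31·16.151096 = 101.913416 m
RSL: p² = d² − 2 + 2cos(α−β) − 2d(sin α + sin β) = 167.961564; p = √p² = 12.959999; φ = atan2(cos α + cos β, d − sin α − sin β) − atan2(2, p) = -0.273427 rad; t = (α − φ) mod 2π = 3.970153 rad, q = (β − φ) mod 2π = 4.176102 rad → L = 6.31·(3.970153 + 12.959999 + 4.176102) = 6.31·21.106254 = 133.180461 m
RLR: c = (6 − d² + 2cos(α−β) + 2d(sin α − sin β))/8 = -15.935860, |c| > 1 → infeasible
LRL: c = (6 − d² + 2cos(α−β) − 2d(sin α − sin β))/8 = -16.895638, |c| > 1 → infeasible
Shortest: LSR with L = 101.913416 m ≈ 101.9134 m
Convert LSR to answer units (arcs ×180/π): t = 2.922065·180/π = 167.4220°, p = ρ·p = 6.31·10.512914 = 66.3365 m, q = 2.716117·180/π = 155.6220°, L = 101.9134 m.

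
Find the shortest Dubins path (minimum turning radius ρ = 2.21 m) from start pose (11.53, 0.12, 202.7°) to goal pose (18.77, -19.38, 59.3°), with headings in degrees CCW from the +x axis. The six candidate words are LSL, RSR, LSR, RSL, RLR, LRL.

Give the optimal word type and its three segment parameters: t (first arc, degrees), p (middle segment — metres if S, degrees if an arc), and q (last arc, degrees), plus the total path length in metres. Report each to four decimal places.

Let ψ = atan2(Δy, Δx) = atan2(-19.50, 7.24) = -69.6309° be the start→goal bearing.
Normalize: d = |goal − start| / ρ = 20.800663/2.21 = 9.412065, α = (θ_start − ψ) mod 360° = 272.3309° = 4.753072 rad, β = (θ_goal − ψ) mod 360° = 128.9309° = 2.250269 rad.
Common terms: sin α = -0.999173, cos α = 0.040671, sin β = 0.777904, cos β = -0.628383, cos(α−β) = -0.802817, d² = 88.586966. Work in radians in the unit-radius frame; every candidate has L = ρ·(t + p + q).
LSL: p² = 2 + d² − 2cos(α−β) + 2d(sin α − sin β) = 58.740682; p = √p² = 7.664247; φ = atan2(cos β − cos α, d + sin α − sin β) = -0.087407 rad; t = (φ − α) mod 2π = 1.442707 rad, q = (β − φ) mod 2π = 2.337676 rad → L = 2.21·(1.442707 + 7.664247 + 2.337676) = 2.21·11.444630 = 25.292633 m
RSR: p² = 2 + d² − 2cos(α−β) + 2d(sin β − sin α) = 125.644519; p = √p² = 11.209127; φ = atan2(cos α − cos β, d − sin α + sin β) = 0.059724 rad; t = (α − φ) mod 2π = 4.693348 rad, q = (φ − β) mod 2π = 4.092640 rad → L = 2.21·(4.693348 + 11.209127 + 4.092640) = 2.21·19.995114 = 44.189202 m
LSR: p² = d² − 2 + 2cos(α−β) + 2d(sin α + sin β) = 80.816141; p = √p² = 8.989780; φ = atan2(−cos α − cos β, d + sin α + sin β) − atan2(−2, p) = 0.282768 rad; t = (φ − α) mod 2π = 1.812882 rad, q = (φ − β) mod 2π = 4.315684 rad → L = 2.21·(1.812882 + 8.989780 + 4.315684) = 2.21·15.118346 = 33.411545 m
RSL: p² = d² − 2 + 2cos(α−β) − 2d(sin α + sin β) = 89.146521; p = √p² = 9.441744; φ = atan2(cos α + cos β, d − sin α − sin β) − atan2(2, p) = -0.269672 rad; t = (α − φ) mod 2π = 5.022744 rad, q = (β − φ) mod 2π = 2.519942 rad → L = 2.21·(5.022744 + 9.441744 + 2.519942) = 2.21·16.984429 = 37.535589 m
RLR: c = (6 − d² + 2cos(α−β) + 2d(sin α − sin β))/8 = -14.705565, |c| > 1 → infeasible
LRL: c = (6 − d² + 2cos(α−β) − 2d(sin α − sin β))/8 = -6.342585, |c| > 1 → infeasible
Shortest: LSL with L = 25.292633 m ≈ 25.2926 m
Convert LSL to answer units (arcs ×180/π): t = 1.442707·180/π = 82.6610°, p = ρ·p = 2.21·7.664247 = 16.9380 m, q = 2.337676·180/π = 133.9390°, L = 25.2926 m.

LSL: t = 82.6610°, p = 16.9380 m, q = 133.9390°, L = 25.2926 m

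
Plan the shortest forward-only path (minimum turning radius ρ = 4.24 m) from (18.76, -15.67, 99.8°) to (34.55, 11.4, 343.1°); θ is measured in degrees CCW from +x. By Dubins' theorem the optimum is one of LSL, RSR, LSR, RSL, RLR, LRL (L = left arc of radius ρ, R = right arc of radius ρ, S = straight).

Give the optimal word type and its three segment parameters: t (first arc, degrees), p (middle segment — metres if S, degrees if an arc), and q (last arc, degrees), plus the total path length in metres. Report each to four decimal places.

RSR: t = 34.7675°, p = 24.5894 m, q = 81.9325°, L = 33.2254 m

Let ψ = atan2(Δy, Δx) = atan2(27.07, 15.79) = 59.7449° be the start→goal bearing.
Normalize: d = |goal − start| / ρ = 31.338618/4.24 = 7.391184, α = (θ_start − ψ) mod 360° = 40.0551° = 0.699094 rad, β = (θ_goal − ψ) mod 360° = 283.3551° = 4.945480 rad.
Common terms: sin α = 0.643524, cos α = 0.765426, sin β = -0.972957, cos β = 0.230986, cos(α−β) = -0.449319, d² = 54.629595. Work in radians in the unit-radius frame; every candidate has L = ρ·(t + p + q).
LSL: p² = 2 + d² − 2cos(α−β) + 2d(sin α − sin β) = 81.423654; p = √p² = 9.023506; φ = atan2(cos β − cos α, d + sin α − sin β) = -0.059262 rad; t = (φ − α) mod 2π = 5.524829 rad, q = (β − φ) mod 2π = 5.004742 rad → L = 4.24·(5.524829 + 9.023506 + 5.004742) = 4.24·19.553077 = 82.905047 m
RSR: p² = 2 + d² − 2cos(α−β) + 2d(sin β − sin α) = 33.632811; p = √p² = 5.799380; φ = atan2(cos α − cos β, d − sin α + sin β) = 0.092286 rad; t = (α − φ) mod 2π = 0.606808 rad, q = (φ − β) mod 2π = 1.429991 rad → L = 4.24·(0.606808 + 5.799380 + 1.429991) = 4.24·7.836179 = 33.225401 m
LSR: p² = d² − 2 + 2cos(α−β) + 2d(sin α + sin β) = 46.861160; p = √p² = 6.845521; φ = atan2(−cos α − cos β, d + sin α + sin β) − atan2(−2, p) = 0.144076 rad; t = (φ − α) mod 2π = 5.728168 rad, q = (φ − β) mod 2π = 1.481781 rad → L = 4.24·(5.728168 + 6.845521 + 1.481781) = 4.24·14.055470 = 59.595193 m
RSL: p² = d² − 2 + 2cos(α−β) − 2d(sin α + sin β) = 56.600754; p = √p² = 7.523347; φ = atan2(cos α + cos β, d − sin α − sin β) − atan2(2, p) = -0.131481 rad; t = (α − φ) mod 2π = 0.830574 rad, q = (β − φ) mod 2π = 5.076960 rad → L = 4.24·(0.830574 + 7.523347 + 5.076960) = 4.24·13.430882 = 56.946939 m
RLR: c = (6 − d² + 2cos(α−β) + 2d(sin α − sin β))/8 = -3.204101, |c| > 1 → infeasible
LRL: c = (6 − d² + 2cos(α−β) − 2d(sin α − sin β))/8 = -9.177957, |c| > 1 → infeasible
Shortest: RSR with L = 33.225401 m ≈ 33.2254 m
Convert RSR to answer units (arcs ×180/π): t = 0.606808·180/π = 34.7675°, p = ρ·p = 4.24·5.799380 = 24.5894 m, q = 1.429991·180/π = 81.9325°, L = 33.2254 m.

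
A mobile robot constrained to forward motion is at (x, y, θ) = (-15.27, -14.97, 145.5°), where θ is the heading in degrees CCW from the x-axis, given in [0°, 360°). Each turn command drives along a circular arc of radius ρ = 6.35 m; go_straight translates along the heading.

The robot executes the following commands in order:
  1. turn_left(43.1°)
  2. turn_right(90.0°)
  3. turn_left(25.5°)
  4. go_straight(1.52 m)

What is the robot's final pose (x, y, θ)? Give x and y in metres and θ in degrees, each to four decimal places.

set_pose: (x, y, θ) = (-15.2700, -14.9700, 145.5000°), ρ = 6.35
turn_left(43.1°): centre at ρ to the left, rotate +43.1° → (-19.8162, -13.9246, 188.6000°)
turn_right(90.0°): centre at ρ to the right, rotate −90.0° → (-27.0444, -8.5955, 98.6000°)
turn_left(25.5°): centre at ρ to the left, rotate +25.5° → (-28.0648, -5.9850, 124.1000°)
go_straight(1.52): x += 1.52·cos θ, y += 1.52·sin θ → (-28.9170, -4.7264, 124.1000°)

(-28.9170, -4.7264, 124.1000°)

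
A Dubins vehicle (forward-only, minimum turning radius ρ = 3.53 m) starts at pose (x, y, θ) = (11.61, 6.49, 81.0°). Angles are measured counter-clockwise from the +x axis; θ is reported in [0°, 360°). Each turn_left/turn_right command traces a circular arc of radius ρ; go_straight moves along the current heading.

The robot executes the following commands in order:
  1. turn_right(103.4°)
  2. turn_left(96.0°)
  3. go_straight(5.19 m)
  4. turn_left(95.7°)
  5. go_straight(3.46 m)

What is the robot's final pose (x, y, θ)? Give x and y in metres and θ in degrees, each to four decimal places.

(16.5078, 21.5550, 169.3000°)

set_pose: (x, y, θ) = (11.6100, 6.4900, 81.0000°), ρ = 3.53
turn_right(103.4°): centre at ρ to the right, rotate −103.4° → (16.4417, 9.2014, -22.4000° ≡ 337.6000°)
turn_left(96.0°): centre at ρ to the left, rotate +96.0° → (21.1733, 11.4684, 433.6000° ≡ 73.6000°)
go_straight(5.19): x += 5.19·cos θ, y += 5.19·sin θ → (22.6386, 16.4473, 73.6000°)
turn_left(95.7°): centre at ρ to the left, rotate +95.7° → (19.9077, 20.9125, 169.3000°)
go_straight(3.46): x += 3.46·cos θ, y += 3.46·sin θ → (16.5078, 21.5550, 169.3000°)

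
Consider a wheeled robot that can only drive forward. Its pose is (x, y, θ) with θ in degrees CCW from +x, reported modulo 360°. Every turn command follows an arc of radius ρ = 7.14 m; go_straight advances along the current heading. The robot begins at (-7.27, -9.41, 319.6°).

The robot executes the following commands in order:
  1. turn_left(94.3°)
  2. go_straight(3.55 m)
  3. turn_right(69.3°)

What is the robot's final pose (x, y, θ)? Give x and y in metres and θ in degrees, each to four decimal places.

set_pose: (x, y, θ) = (-7.2700, -9.4100, 319.6000°), ρ = 7.14
turn_left(94.3°): centre at ρ to the left, rotate +94.3° → (3.1266, -8.1795, 413.9000° ≡ 53.9000°)
go_straight(3.55): x += 3.55·cos θ, y += 3.55·sin θ → (5.2183, -5.3111, 53.9000°)
turn_right(69.3°): centre at ρ to the right, rotate −69.3° → (12.8834, -2.6343, -15.4000° ≡ 344.6000°)

(12.8834, -2.6343, 344.6000°)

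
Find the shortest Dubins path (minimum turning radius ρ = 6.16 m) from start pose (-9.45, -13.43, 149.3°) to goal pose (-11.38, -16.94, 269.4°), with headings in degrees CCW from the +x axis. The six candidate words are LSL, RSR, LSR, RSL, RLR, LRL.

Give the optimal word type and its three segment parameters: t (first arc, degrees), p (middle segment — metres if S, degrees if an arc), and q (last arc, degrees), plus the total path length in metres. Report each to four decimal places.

LRL: t = 25.9452°, p = 324.2012°, q = 58.3559°, L = 43.9190 m

Let ψ = atan2(Δy, Δx) = atan2(-3.51, -1.93) = -118.8045° be the start→goal bearing.
Normalize: d = |goal − start| / ρ = 4.005621/6.16 = 0.650263, α = (θ_start − ψ) mod 360° = 268.1045° = 4.679307 rad, β = (θ_goal − ψ) mod 360° = 28.2045° = 0.492262 rad.
Common terms: sin α = -0.999453, cos α = -0.033076, sin β = 0.472620, cos β = 0.881266, cos(α−β) = -0.501511, d² = 0.422842. Work in radians in the unit-radius frame; every candidate has L = ρ·(t + p + q).
LSL: p² = 2 + d² − 2cos(α−β) + 2d(sin α − sin β) = 1.511394; p = √p² = 1.229388; φ = atan2(cos β − cos α, d + sin α − sin β) = 2.302948 rad; t = (φ − α) mod 2π = 3.906826 rad, q = (β − φ) mod 2π = 4.472500 rad → L = 6.16·(3.906826 + 1.229388 + 4.472500) = 6.16·9.608713 = 59.189674 m
RSR: p² = 2 + d² − 2cos(α−β) + 2d(sin β − sin α) = 5.340334; p = √p² = 2.310916; φ = atan2(cos α − cos β, d − sin α + sin β) = -0.406789 rad; t = (α − φ) mod 2π = 5.086096 rad, q = (φ − β) mod 2π = 5.384135 rad → L = 6.16·(5.086096 + 2.310916 + 5.384135) = 6.16·12.781146 = 78.731862 m
LSR: p² = d² − 2 + 2cos(α−β) + 2d(sin α + sin β) = -3.265339 < 0 → infeasible
RSL: p² = d² − 2 + 2cos(α−β) − 2d(sin α + sin β) = -1.895020 < 0 → infeasible
RLR: c = (6 − d² + 2cos(α−β) + 2d(sin α − sin β))/8 = 0.332458; p = 2π − arccos c = 5.051298 rad; φ = atan2(cos α − cos β, d − sin α + sin β) = -0.406789 rad; t = (α − φ + p/2) mod 2π = 1.328559 rad, q = (α − β − t + p) mod 2π = 1.626598 rad → L = 6.16·(1.328559 + 5.051298 + 1.626598) = 6.16·8.006455 = 49.319765 m
LRL: c = (6 − d² + 2cos(α−β) − 2d(sin α − sin β))/8 = 0.811076; p = 2π − arccos c = 5.658378 rad; φ = atan2(cos β − cos α, d + sin α − sin β) = 2.302948 rad; t = (φ − α + p/2) mod 2π = 0.452830 rad, q = (β − α − t + p) mod 2π = 1.018503 rad → L = 6.16·(0.452830 + 5.658378 + 1.018503) = 6.16·7.129711 = 43.919019 m
Shortest: LRL with L = 43.919019 m ≈ 43.9190 m
Convert LRL to answer units (arcs ×180/π): t = 0.452830·180/π = 25.9452°, p = 5.658378·180/π = 324.2012°, q = 1.018503·180/π = 58.3559°, L = 43.9190 m.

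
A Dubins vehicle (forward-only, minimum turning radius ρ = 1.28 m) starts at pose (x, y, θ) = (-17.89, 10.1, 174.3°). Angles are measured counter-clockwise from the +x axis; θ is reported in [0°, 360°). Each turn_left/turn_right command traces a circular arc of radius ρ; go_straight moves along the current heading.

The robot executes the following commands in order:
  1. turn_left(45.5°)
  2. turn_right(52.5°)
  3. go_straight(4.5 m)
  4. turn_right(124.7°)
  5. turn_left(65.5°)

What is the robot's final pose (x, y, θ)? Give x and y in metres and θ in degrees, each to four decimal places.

(-24.5619, 14.0645, 108.1000°)

set_pose: (x, y, θ) = (-17.8900, 10.1000, 174.3000°), ρ = 1.28
turn_left(45.5°): centre at ρ to the left, rotate +45.5° → (-18.8365, 9.8097, 219.8000°)
turn_right(52.5°): centre at ρ to the right, rotate −52.5° → (-19.9372, 9.5445, 167.3000°)
go_straight(4.5): x += 4.5·cos θ, y += 4.5·sin θ → (-24.3271, 10.5338, 167.3000°)
turn_right(124.7°): centre at ρ to the right, rotate −124.7° → (-24.9121, 12.7246, 42.6000°)
turn_left(65.5°): centre at ρ to the left, rotate +65.5° → (-24.5619, 14.0645, 108.1000°)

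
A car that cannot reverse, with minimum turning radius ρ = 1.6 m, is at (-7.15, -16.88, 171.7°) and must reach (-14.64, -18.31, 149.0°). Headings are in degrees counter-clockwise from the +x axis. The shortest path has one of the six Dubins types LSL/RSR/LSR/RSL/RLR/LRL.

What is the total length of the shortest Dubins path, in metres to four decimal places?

Let ψ = atan2(Δy, Δx) = atan2(-1.43, -7.49) = -169.1911° be the start→goal bearing.
Normalize: d = |goal − start| / ρ = 7.625287/1.6 = 4.765804, α = (θ_start − ψ) mod 360° = 340.8911° = 5.949672 rad, β = (θ_goal − ψ) mod 360° = 318.1911° = 5.553482 rad.
Common terms: sin α = -0.327365, cos α = 0.944898, sin β = -0.666648, cos β = 0.745372, cos(α−β) = 0.922538, d² = 22.712891. Work in radians in the unit-radius frame; every candidate has L = ρ·(t + p + q).
LSL: p² = 2 + d² − 2cos(α−β) + 2d(sin α − sin β) = 26.101733; p = √p² = 5.108985; φ = atan2(cos β − cos α, d + sin α − sin β) = -0.039064 rad; t = (φ − α) mod 2π = 0.294449 rad, q = (β − φ) mod 2π = 5.592546 rad → L = 1.6·(0.294449 + 5.108985 + 5.592546) = 1.6·10.995981 = 17.593570 m
RSR: p² = 2 + d² − 2cos(α−β) + 2d(sin β − sin α) = 19.633896; p = √p² = 4.431015; φ = atan2(cos α − cos β, d − sin α + sin β) = 0.045045 rad; t = (α − φ) mod 2π = 5.904627 rad, q = (φ − β) mod 2π = 0.774748 rad → L = 1.6·(5.904627 + 4.431015 + 0.774748) = 1.6·11.110390 = 17.776624 m
LSR: p² = d² − 2 + 2cos(α−β) + 2d(sin α + sin β) = 13.083424; p = √p² = 3.617102; φ = atan2(−cos α − cos β, d + sin α + sin β) − atan2(−2, p) = 0.083787 rad; t = (φ − α) mod 2π = 0.417301 rad, q = (φ − β) mod 2π = 0.813490 rad → L = 1.6·(0.417301 + 3.617102 + 0.813490) = 1.6·4.847893 = 7.756628 m
RSL: p² = d² − 2 + 2cos(α−β) − 2d(sin α + sin β) = 32.032510; p = √p² = 5.659727; φ = atan2(cos α + cos β, d − sin α − sin β) − atan2(2, p) = -0.054232 rad; t = (α − φ) mod 2π = 6.003904 rad, q = (β − φ) mod 2π = 5.607715 rad → L = 1.6·(6.003904 + 5.659727 + 5.607715) = 1.6·17.271346 = 27.634153 m
RLR: c = (6 − d² + 2cos(α−β) + 2d(sin α − sin β))/8 = -1.454237, |c| > 1 → infeasible
LRL: c = (6 − d² + 2cos(α−β) − 2d(sin α − sin β))/8 = -2.262717, |c| > 1 → infeasible
Shortest: LSR with L = 7.756628 m ≈ 7.7566 m

7.7566 m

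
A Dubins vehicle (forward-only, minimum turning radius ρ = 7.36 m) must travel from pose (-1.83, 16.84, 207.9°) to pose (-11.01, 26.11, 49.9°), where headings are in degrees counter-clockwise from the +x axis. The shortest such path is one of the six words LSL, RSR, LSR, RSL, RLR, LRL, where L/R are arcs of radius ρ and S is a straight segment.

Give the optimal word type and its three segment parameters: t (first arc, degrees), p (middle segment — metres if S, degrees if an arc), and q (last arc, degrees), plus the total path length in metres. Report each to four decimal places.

LRL: t = 34.8924°, p = 222.2615°, q = 29.3692°, L = 36.8057 m

Let ψ = atan2(Δy, Δx) = atan2(9.27, -9.18) = 134.7205° be the start→goal bearing.
Normalize: d = |goal − start| / ρ = 13.046275/7.36 = 1.772592, α = (θ_start − ψ) mod 360° = 73.1795° = 1.277223 rad, β = (θ_goal − ψ) mod 360° = 275.1795° = 4.802788 rad.
Common terms: sin α = 0.957216, cos α = 0.289374, sin β = -0.995917, cos β = 0.090276, cos(α−β) = -0.927184, d² = 3.142082. Work in radians in the unit-radius frame; every candidate has L = ρ·(t + p + q).
LSL: p² = 2 + d² − 2cos(α−β) + 2d(sin α − sin β) = 13.920663; p = √p² = 3.731041; φ = atan2(cos β − cos α, d + sin α − sin β) = -0.053388 rad; t = (φ − α) mod 2π = 4.952574 rad, q = (β − φ) mod 2π = 4.856176 rad → L = 7.36·(4.952574 + 3.731041 + 4.856176) = 7.36·13.539791 = 99.652861 m
RSR: p² = 2 + d² − 2cos(α−β) + 2d(sin β − sin α) = 0.072235; p = √p² = 0.268766; φ = atan2(cos α − cos β, d − sin α + sin β) = 2.307352 rad; t = (α − φ) mod 2π = 5.253057 rad, q = (φ − β) mod 2π = 3.787749 rad → L = 7.36·(5.253057 + 0.268766 + 3.787749) = 7.36·9.309572 = 68.518447 m
LSR: p² = d² − 2 + 2cos(α−β) + 2d(sin α + sin β) = -0.849488 < 0 → infeasible
RSL: p² = d² − 2 + 2cos(α−β) − 2d(sin α + sin β) = -0.575085 < 0 → infeasible
RLR: c = (6 − d² + 2cos(α−β) + 2d(sin α − sin β))/8 = 0.990971; p = 2π − arccos c = 6.148701 rad; φ = atan2(cos α − cos β, d − sin α + sin β) = 2.307352 rad; t = (α − φ + p/2) mod 2π = 2.044222 rad, q = (α − β − t + p) mod 2π = 0.578914 rad → L = 7.36·(2.044222 + 6.148701 + 0.578914) = 7.36·8.771837 = 64.560719 m
LRL: c = (6 − d² + 2cos(α−β) − 2d(sin α − sin β))/8 = -0.740083; p = 2π − arccos c = 3.879195 rad; φ = atan2(cos β − cos α, d + sin α − sin β) = -0.053388 rad; t = (φ − α + p/2) mod 2π = 0.608987 rad, q = (β − α − t + p) mod 2π = 0.512589 rad → L = 7.36·(0.608987 + 3.879195 + 0.512589) = 7.36·5.000770 = 36.805671 m
Shortest: LRL with L = 36.805671 m ≈ 36.8057 m
Convert LRL to answer units (arcs ×180/π): t = 0.608987·180/π = 34.8924°, p = 3.879195·180/π = 222.2615°, q = 0.512589·180/π = 29.3692°, L = 36.8057 m.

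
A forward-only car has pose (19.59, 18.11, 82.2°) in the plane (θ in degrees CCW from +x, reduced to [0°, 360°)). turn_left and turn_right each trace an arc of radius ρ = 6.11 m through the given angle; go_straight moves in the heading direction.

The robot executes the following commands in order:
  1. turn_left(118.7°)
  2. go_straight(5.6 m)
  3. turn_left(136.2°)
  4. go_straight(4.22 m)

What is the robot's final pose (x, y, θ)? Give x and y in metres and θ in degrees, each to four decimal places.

(9.8148, 9.6709, 337.1000°)

set_pose: (x, y, θ) = (19.5900, 18.1100, 82.2000°), ρ = 6.11
turn_left(118.7°): centre at ρ to the left, rotate +118.7° → (11.3569, 24.6472, 200.9000°)
go_straight(5.6): x += 5.6·cos θ, y += 5.6·sin θ → (6.1253, 22.6495, 200.9000°)
turn_left(136.2°): centre at ρ to the left, rotate +136.2° → (5.9274, 11.3130, 337.1000°)
go_straight(4.22): x += 4.22·cos θ, y += 4.22·sin θ → (9.8148, 9.6709, 337.1000°)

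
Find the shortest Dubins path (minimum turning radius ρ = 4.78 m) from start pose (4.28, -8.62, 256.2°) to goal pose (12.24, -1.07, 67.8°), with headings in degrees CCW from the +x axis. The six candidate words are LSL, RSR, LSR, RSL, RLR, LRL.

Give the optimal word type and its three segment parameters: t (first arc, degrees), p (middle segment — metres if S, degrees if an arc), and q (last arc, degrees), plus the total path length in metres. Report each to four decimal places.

LSR: t = 212.7569°, p = 3.9952 m, q = 41.1569°, L = 25.1784 m

Let ψ = atan2(Δy, Δx) = atan2(7.55, 7.96) = 43.4858° be the start→goal bearing.
Normalize: d = |goal − start| / ρ = 10.971057/4.78 = 2.295200, α = (θ_start − ψ) mod 360° = 212.7142° = 3.712564 rad, β = (θ_goal − ψ) mod 360° = 24.3142° = 0.424363 rad.
Common terms: sin α = -0.540449, cos α = -0.841377, sin β = 0.411741, cos β = 0.911301, cos(α−β) = -0.989272, d² = 5.267944. Work in radians in the unit-radius frame; every candidate has L = ρ·(t + p + q).
LSL: p² = 2 + d² − 2cos(α−β) + 2d(sin α − sin β) = 4.875555; p = √p² = 2.208066; φ = atan2(cos β − cos α, d + sin α − sin β) = 0.916969 rad; t = (φ − α) mod 2π = 3.487590 rad, q = (β − φ) mod 2π = 5.790580 rad → L = 4.78·(3.487590 + 2.208066 + 5.790580) = 4.78·11.486236 = 54.904209 m
RSR: p² = 2 + d² − 2cos(α−β) + 2d(sin β − sin α) = 13.617423; p = √p² = 3.690179; φ = atan2(cos α − cos β, d − sin α + sin β) = -0.494915 rad; t = (α − φ) mod 2π = 4.207479 rad, q = (φ − β) mod 2π = 5.363906 rad → L = 4.78·(4.207479 + 3.690179 + 5.363906) = 4.78·13.261565 = 63.390280 m
LSR: p² = d² − 2 + 2cos(α−β) + 2d(sin α + sin β) = 0.698576; p = √p² = 0.835808; φ = atan2(−cos α − cos β, d + sin α + sin β) − atan2(−2, p) = 1.142687 rad; t = (φ − α) mod 2π = 3.713308 rad, q = (φ − β) mod 2π = 0.718323 rad → L = 4.78·(3.713308 + 0.835808 + 0.718323) = 4.78·5.267440 = 25.178365 m
RSL: p² = d² − 2 + 2cos(α−β) − 2d(sin α + sin β) = 1.880224; p = √p² = 1.371212; φ = atan2(cos α + cos β, d − sin α − sin β) − atan2(2, p) = -0.940956 rad; t = (α − φ) mod 2π = 4.653520 rad, q = (β − φ) mod 2π = 1.365320 rad → L = 4.78·(4.653520 + 1.371212 + 1.365320) = 4.78·7.390052 = 35.324450 m
RLR: c = (6 − d² + 2cos(α−β) + 2d(sin α − sin β))/8 = -0.702178; p = 2π − arccos c = 3.933937 rad; φ = atan2(cos α − cos β, d − sin α + sin β) = -0.494915 rad; t = (α − φ + p/2) mod 2π = 6.174448 rad, q = (α − β − t + p) mod 2π = 1.047690 rad → L = 4.78·(6.174448 + 3.933937 + 1.047690) = 4.78·11.156075 = 53.326037 m
LRL: c = (6 − d² + 2cos(α−β) − 2d(sin α − sin β))/8 = 0.390556; p = 2π − arccos c = 5.113624 rad; φ = atan2(cos β − cos α, d + sin α − sin β) = 0.916969 rad; t = (φ − α + p/2) mod 2π = 6.044402 rad, q = (β − α − t + p) mod 2π = 2.064207 rad → L = 4.78·(6.044402 + 5.113624 + 2.064207) = 4.78·13.222233 = 63.202275 m
Shortest: LSR with L = 25.178365 m ≈ 25.1784 m
Convert LSR to answer units (arcs ×180/π): t = 3.713308·180/π = 212.7569°, p = ρ·p = 4.78·0.835808 = 3.9952 m, q = 0.718323·180/π = 41.1569°, L = 25.1784 m.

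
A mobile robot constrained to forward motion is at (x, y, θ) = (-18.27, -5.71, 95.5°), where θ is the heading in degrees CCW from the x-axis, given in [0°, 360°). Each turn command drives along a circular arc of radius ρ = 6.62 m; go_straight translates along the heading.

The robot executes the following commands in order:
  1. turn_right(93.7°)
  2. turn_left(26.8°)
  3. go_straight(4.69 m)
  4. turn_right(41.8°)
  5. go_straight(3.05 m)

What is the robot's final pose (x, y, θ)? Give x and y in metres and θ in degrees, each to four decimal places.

(2.8404, 4.5272, 346.8000°)

set_pose: (x, y, θ) = (-18.2700, -5.7100, 95.5000°), ρ = 6.62
turn_right(93.7°): centre at ρ to the right, rotate −93.7° → (-11.8884, 1.5412, 1.8000°)
turn_left(26.8°): centre at ρ to the left, rotate +26.8° → (-8.9274, 2.3457, 28.6000°)
go_straight(4.69): x += 4.69·cos θ, y += 4.69·sin θ → (-4.8097, 4.5908, 28.6000°)
turn_right(41.8°): centre at ρ to the right, rotate −41.8° → (-0.1291, 5.2236, -13.2000° ≡ 346.8000°)
go_straight(3.05): x += 3.05·cos θ, y += 3.05·sin θ → (2.8404, 4.5272, 346.8000°)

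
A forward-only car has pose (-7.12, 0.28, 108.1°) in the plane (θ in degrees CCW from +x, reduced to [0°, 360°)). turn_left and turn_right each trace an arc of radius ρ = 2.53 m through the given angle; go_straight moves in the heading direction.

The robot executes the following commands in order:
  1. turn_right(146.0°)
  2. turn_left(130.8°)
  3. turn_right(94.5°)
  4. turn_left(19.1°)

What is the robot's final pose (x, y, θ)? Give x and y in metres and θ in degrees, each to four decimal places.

(4.3487, 7.9599, 17.5000°)

set_pose: (x, y, θ) = (-7.1200, 0.2800, 108.1000°), ρ = 2.53
turn_right(146.0°): centre at ρ to the right, rotate −146.0° → (-3.1611, 3.0624, -37.9000° ≡ 322.1000°)
turn_left(130.8°): centre at ρ to the left, rotate +130.8° → (0.9198, 5.1868, 452.9000° ≡ 92.9000°)
turn_right(94.5°): centre at ρ to the right, rotate −94.5° → (3.5172, 7.8438, -1.6000° ≡ 358.4000°)
turn_left(19.1°): centre at ρ to the left, rotate +19.1° → (4.3487, 7.9599, 377.5000° ≡ 17.5000°)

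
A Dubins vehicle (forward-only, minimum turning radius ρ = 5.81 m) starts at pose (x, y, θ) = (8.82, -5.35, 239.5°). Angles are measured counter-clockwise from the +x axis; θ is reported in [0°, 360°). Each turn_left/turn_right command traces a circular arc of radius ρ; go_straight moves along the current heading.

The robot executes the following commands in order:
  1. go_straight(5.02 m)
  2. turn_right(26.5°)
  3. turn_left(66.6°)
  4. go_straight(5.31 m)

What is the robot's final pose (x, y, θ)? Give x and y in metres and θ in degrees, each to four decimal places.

(2.7517, -22.6765, 279.6000°)

set_pose: (x, y, θ) = (8.8200, -5.3500, 239.5000°), ρ = 5.81
go_straight(5.02): x += 5.02·cos θ, y += 5.02·sin θ → (6.2722, -9.6754, 239.5000°)
turn_right(26.5°): centre at ρ to the right, rotate −26.5° → (4.4304, -11.5993, 213.0000°)
turn_left(66.6°): centre at ρ to the left, rotate +66.6° → (1.8662, -17.4409, 279.6000°)
go_straight(5.31): x += 5.31·cos θ, y += 5.31·sin θ → (2.7517, -22.6765, 279.6000°)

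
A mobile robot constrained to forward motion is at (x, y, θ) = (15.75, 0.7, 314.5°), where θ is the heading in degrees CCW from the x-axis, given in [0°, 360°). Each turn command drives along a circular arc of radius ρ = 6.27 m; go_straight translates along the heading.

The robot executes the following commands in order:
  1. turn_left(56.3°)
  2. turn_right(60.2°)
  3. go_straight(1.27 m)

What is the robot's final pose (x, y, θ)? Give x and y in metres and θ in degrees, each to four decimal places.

set_pose: (x, y, θ) = (15.7500, 0.7000, 314.5000°), ρ = 6.27
turn_left(56.3°): centre at ρ to the left, rotate +56.3° → (21.3970, -1.0642, 370.8000° ≡ 10.8000°)
turn_right(60.2°): centre at ρ to the right, rotate −60.2° → (27.3325, -3.1428, -49.4000° ≡ 310.6000°)
go_straight(1.27): x += 1.27·cos θ, y += 1.27·sin θ → (28.1590, -4.1071, 310.6000°)

(28.1590, -4.1071, 310.6000°)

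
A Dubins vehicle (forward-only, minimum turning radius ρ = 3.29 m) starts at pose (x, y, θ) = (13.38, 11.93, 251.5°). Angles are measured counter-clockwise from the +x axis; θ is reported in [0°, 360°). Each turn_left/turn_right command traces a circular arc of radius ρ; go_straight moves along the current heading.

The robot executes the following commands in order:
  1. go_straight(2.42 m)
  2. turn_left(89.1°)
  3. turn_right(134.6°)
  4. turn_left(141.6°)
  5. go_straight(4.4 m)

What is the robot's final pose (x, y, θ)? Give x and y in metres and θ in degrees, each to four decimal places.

set_pose: (x, y, θ) = (13.3800, 11.9300, 251.5000°), ρ = 3.29
go_straight(2.42): x += 2.42·cos θ, y += 2.42·sin θ → (12.6121, 9.6351, 251.5000°)
turn_left(89.1°): centre at ρ to the left, rotate +89.1° → (14.6393, 5.4879, 340.6000°)
turn_right(134.6°): centre at ρ to the right, rotate −134.6° → (14.9887, -0.5723, 206.0000°)
turn_left(141.6°): centre at ρ to the left, rotate +141.6° → (15.7245, -6.7426, 347.6000°)
go_straight(4.4): x += 4.4·cos θ, y += 4.4·sin θ → (20.0218, -7.6874, 347.6000°)

(20.0218, -7.6874, 347.6000°)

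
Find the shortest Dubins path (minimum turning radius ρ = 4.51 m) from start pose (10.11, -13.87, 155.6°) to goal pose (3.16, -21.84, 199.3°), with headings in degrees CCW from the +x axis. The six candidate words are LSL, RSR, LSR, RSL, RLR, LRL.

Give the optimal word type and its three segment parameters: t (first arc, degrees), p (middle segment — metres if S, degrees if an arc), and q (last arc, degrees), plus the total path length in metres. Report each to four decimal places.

RSR: t = 298.4011°, p = 12.9356 m, q = 17.8989°, L = 37.8329 m

Let ψ = atan2(Δy, Δx) = atan2(-7.97, -6.95) = -131.0891° be the start→goal bearing.
Normalize: d = |goal − start| / ρ = 10.574658/4.51 = 2.344714, α = (θ_start − ψ) mod 360° = 286.6891° = 5.003668 rad, β = (θ_goal − ψ) mod 360° = 330.3891° = 5.766377 rad.
Common terms: sin α = -0.957877, cos α = 0.287178, sin β = -0.494108, cos β = 0.869401, cos(α−β) = 0.722967, d² = 5.497682. Work in radians in the unit-radius frame; every candidate has L = ρ·(t + p + q).
LSL: p² = 2 + d² − 2cos(α−β) + 2d(sin α − sin β) = 3.876933; p = √p² = 1.968993; φ = atan2(cos β − cos α, d + sin α − sin β) = 0.300184 rad; t = (φ − α) mod 2π = 1.579701 rad, q = (β − φ) mod 2π = 5.466194 rad → L = 4.51·(1.579701 + 1.968993 + 5.466194) = 4.51·9.014887 = 40.657141 m
RSR: p² = 2 + d² − 2cos(α−β) + 2d(sin β − sin α) = 8.226562; p = √p² = 2.868198; φ = atan2(cos α − cos β, d − sin α + sin β) = -0.204413 rad; t = (α − φ) mod 2π = 5.208082 rad, q = (φ − β) mod 2π = 0.312395 rad → L = 4.51·(5.208082 + 2.868198 + 0.312395) = 4.51·8.388675 = 37.832923 m
LSR: p² = d² − 2 + 2cos(α−β) + 2d(sin α + sin β) = -1.865361 < 0 → infeasible
RSL: p² = d² − 2 + 2cos(α−β) − 2d(sin α + sin β) = 11.752593; p = √p² = 3.428206; φ = atan2(cos α + cos β, d − sin α − sin β) − atan2(2, p) = -0.232424 rad; t = (α − φ) mod 2π = 5.236093 rad, q = (β − φ) mod 2π = 5.998801 rad → L = 4.51·(5.236093 + 3.428206 + 5.998801) = 4.51·14.663099 = 66.130578 m
RLR: c = (6 − d² + 2cos(α−β) + 2d(sin α − sin β))/8 = -0.028320; p = 2π − arccos c = 4.684065 rad; φ = atan2(cos α − cos β, d − sin α + sin β) = -0.204413 rad; t = (α − φ + p/2) mod 2π = 1.266929 rad, q = (α − β − t + p) mod 2π = 2.654427 rad → L = 4.51·(1.266929 + 4.684065 + 2.654427) = 4.51·8.605421 = 38.810449 m
LRL: c = (6 − d² + 2cos(α−β) − 2d(sin α − sin β))/8 = 0.515383; p = 2π − arccos c = 5.253844 rad; φ = atan2(cos β − cos α, d + sin α − sin β) = 0.300184 rad; t = (φ − α + p/2) mod 2π = 4.206623 rad, q = (β − α − t + p) mod 2π = 1.809930 rad → L = 4.51·(4.206623 + 5.253844 + 1.809930) = 4.51·11.270397 = 50.829489 m
Shortest: RSR with L = 37.832923 m ≈ 37.8329 m
Convert RSR to answer units (arcs ×180/π): t = 5.208082·180/π = 298.4011°, p = ρ·p = 4.51·2.868198 = 12.9356 m, q = 0.312395·180/π = 17.8989°, L = 37.8329 m.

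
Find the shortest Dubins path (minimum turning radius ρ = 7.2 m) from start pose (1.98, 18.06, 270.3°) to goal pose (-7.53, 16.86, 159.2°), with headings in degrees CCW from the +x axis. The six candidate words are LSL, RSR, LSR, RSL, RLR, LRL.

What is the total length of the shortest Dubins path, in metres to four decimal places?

Let ψ = atan2(Δy, Δx) = atan2(-1.20, -9.51) = -172.8083° be the start→goal bearing.
Normalize: d = |goal − start| / ρ = 9.585411/7.2 = 1.331307, α = (θ_start − ψ) mod 360° = 83.1083° = 1.450513 rad, β = (θ_goal − ψ) mod 360° = 332.0083° = 5.794637 rad.
Common terms: sin α = 0.992775, cos α = 0.119994, sin β = -0.469344, cos β = 0.883015, cos(α−β) = -0.359997, d² = 1.772378. Work in radians in the unit-radius frame; every candidate has L = ρ·(t + p + q).
LSL: p² = 2 + d² − 2cos(α−β) + 2d(sin α − sin β) = 8.385431; p = √p² = 2.895761; φ = atan2(cos β − cos α, d + sin α − sin β) = 0.266645 rad; t = (φ − α) mod 2π = 5.099317 rad, q = (β − φ) mod 2π = 5.527993 rad → L = 7.2·(5.099317 + 2.895761 + 5.527993) = 7.2·13.523071 = 97.366108 m
RSR: p² = 2 + d² − 2cos(α−β) + 2d(sin β − sin α) = 0.599314; p = √p² = 0.774153; φ = atan2(cos α − cos β, d − sin α + sin β) = -1.740585 rad; t = (α − φ) mod 2π = 3.191098 rad, q = (φ − β) mod 2π = 5.031148 rad → L = 7.2·(3.191098 + 0.774153 + 5.031148) = 7.2·8.996400 = 64.774077 m
LSR: p² = d² − 2 + 2cos(α−β) + 2d(sin α + sin β) = 0.446078; p = √p² = 0.667891; φ = atan2(−cos α − cos β, d + sin α + sin β) − atan2(−2, p) = 0.752756 rad; t = (φ − α) mod 2π = 5.585429 rad, q = (φ − β) mod 2π = 1.241304 rad → L = 7.2·(5.585429 + 0.667891 + 1.241304) = 7.2·7.494624 = 53.961293 m
RSL: p² = d² − 2 + 2cos(α−β) − 2d(sin α + sin β) = -2.341308 < 0 → infeasible
RLR: c = (6 − d² + 2cos(α−β) + 2d(sin α − sin β))/8 = 0.925086; p = 2π − arccos c = 5.893650 rad; φ = atan2(cos α − cos β, d − sin α + sin β) = -1.740585 rad; t = (α − φ + p/2) mod 2π = 6.137923 rad, q = (α − β − t + p) mod 2π = 1.694788 rad → L = 7.2·(6.137923 + 5.893650 + 1.694788) = 7.2·13.726362 = 98.829805 m
LRL: c = (6 − d² + 2cos(α−β) − 2d(sin α − sin β))/8 = -0.048179; p = 2π − arccos c = 4.664191 rad; φ = atan2(cos β − cos α, d + sin α − sin β) = 0.266645 rad; t = (φ − α + p/2) mod 2π = 1.148228 rad, q = (β − α − t + p) mod 2π = 1.576903 rad → L = 7.2·(1.148228 + 4.664191 + 1.576903) = 7.2·7.389322 = 53.203120 m
Shortest: LRL with L = 53.203120 m ≈ 53.2031 m

53.2031 m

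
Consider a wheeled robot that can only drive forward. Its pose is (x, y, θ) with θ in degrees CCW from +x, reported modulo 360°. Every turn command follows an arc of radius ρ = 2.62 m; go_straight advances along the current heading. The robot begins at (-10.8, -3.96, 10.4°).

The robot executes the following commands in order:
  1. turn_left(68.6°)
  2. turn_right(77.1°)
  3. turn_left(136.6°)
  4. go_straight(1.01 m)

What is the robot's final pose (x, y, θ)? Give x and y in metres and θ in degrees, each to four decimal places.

(-5.3233, 5.4857, 138.5000°)

set_pose: (x, y, θ) = (-10.8000, -3.9600, 10.4000°), ρ = 2.62
turn_left(68.6°): centre at ρ to the left, rotate +68.6° → (-8.7011, -1.8830, 79.0000°)
turn_right(77.1°): centre at ρ to the right, rotate −77.1° → (-6.2161, 0.2357, 1.9000°)
turn_left(136.6°): centre at ρ to the left, rotate +136.6° → (-4.5669, 4.8165, 138.5000°)
go_straight(1.01): x += 1.01·cos θ, y += 1.01·sin θ → (-5.3233, 5.4857, 138.5000°)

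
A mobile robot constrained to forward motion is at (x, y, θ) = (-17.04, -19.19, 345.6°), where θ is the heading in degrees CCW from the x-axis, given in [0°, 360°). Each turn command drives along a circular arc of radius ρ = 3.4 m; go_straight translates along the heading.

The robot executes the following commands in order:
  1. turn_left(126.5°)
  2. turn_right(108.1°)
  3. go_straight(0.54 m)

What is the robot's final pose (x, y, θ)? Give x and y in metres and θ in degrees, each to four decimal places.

set_pose: (x, y, θ) = (-17.0400, -19.1900, 345.6000°), ρ = 3.4
turn_left(126.5°): centre at ρ to the left, rotate +126.5° → (-13.0443, -14.6177, 472.1000° ≡ 112.1000°)
turn_right(108.1°): centre at ρ to the right, rotate −108.1° → (-10.1312, -9.9468, 4.0000°)
go_straight(0.54): x += 0.54·cos θ, y += 0.54·sin θ → (-9.5925, -9.9091, 4.0000°)

(-9.5925, -9.9091, 4.0000°)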